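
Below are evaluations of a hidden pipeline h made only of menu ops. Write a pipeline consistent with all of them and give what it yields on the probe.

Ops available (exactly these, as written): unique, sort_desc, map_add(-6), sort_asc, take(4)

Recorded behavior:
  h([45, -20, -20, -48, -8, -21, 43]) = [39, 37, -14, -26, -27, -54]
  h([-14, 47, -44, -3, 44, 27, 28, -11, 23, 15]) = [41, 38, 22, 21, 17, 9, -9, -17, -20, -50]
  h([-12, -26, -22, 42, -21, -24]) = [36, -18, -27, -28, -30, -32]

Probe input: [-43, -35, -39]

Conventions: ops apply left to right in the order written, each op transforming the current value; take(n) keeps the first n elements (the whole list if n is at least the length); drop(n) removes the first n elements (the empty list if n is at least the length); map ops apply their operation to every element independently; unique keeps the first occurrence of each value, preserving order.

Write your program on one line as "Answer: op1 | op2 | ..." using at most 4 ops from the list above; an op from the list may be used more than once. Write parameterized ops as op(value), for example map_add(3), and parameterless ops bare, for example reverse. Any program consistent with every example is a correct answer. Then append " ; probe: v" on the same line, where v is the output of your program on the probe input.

unique | sort_desc | map_add(-6) ; probe: [-41, -45, -49]

Check, running the answer program on each example:
  [45, -20, -20, -48, -8, -21, 43] -> [45, -20, -48, -8, -21, 43] -> [45, 43, -8, -20, -21, -48] -> [39, 37, -14, -26, -27, -54]
  [-14, 47, -44, -3, 44, 27, 28, -11, 23, 15] -> [-14, 47, -44, -3, 44, 27, 28, -11, 23, 15] -> [47, 44, 28, 27, 23, 15, -3, -11, -14, -44] -> [41, 38, 22, 21, 17, 9, -9, -17, -20, -50]
  [-12, -26, -22, 42, -21, -24] -> [-12, -26, -22, 42, -21, -24] -> [42, -12, -21, -22, -24, -26] -> [36, -18, -27, -28, -30, -32]
  probe: [-43, -35, -39] -> [-43, -35, -39] -> [-35, -39, -43] -> [-41, -45, -49]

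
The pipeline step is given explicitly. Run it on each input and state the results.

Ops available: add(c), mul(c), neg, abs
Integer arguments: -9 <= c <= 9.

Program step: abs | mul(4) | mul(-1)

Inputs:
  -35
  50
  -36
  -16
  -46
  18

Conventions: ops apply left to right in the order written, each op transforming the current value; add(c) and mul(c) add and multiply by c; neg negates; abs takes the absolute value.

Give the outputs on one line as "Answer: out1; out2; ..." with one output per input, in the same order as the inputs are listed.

Execution, op by op:
  -35 -> 35 -> 140 -> -140
  50 -> 50 -> 200 -> -200
  -36 -> 36 -> 144 -> -144
  -16 -> 16 -> 64 -> -64
  -46 -> 46 -> 184 -> -184
  18 -> 18 -> 72 -> -72

-140; -200; -144; -64; -184; -72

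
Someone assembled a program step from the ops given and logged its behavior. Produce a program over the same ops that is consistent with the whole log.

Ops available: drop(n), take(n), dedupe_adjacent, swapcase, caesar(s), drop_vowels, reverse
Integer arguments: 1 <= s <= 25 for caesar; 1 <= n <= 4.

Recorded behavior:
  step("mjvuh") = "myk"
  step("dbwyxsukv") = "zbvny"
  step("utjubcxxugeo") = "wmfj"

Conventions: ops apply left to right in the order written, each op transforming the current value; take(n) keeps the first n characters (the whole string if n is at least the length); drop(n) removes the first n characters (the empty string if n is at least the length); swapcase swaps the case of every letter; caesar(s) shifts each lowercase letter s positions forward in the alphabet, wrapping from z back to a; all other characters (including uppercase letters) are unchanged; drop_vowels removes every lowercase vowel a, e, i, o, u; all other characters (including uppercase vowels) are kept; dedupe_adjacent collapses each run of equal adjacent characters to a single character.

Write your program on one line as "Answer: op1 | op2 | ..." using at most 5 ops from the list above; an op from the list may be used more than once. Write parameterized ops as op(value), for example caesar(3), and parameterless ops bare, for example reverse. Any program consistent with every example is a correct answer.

drop(1) | drop_vowels | caesar(3) | dedupe_adjacent | drop_vowels

Check, running the answer program on each example:
  "mjvuh" -> "jvuh" -> "jvh" -> "myk" -> "myk" -> "myk"
  "dbwyxsukv" -> "bwyxsukv" -> "bwyxskv" -> "ezbavny" -> "ezbavny" -> "zbvny"
  "utjubcxxugeo" -> "tjubcxxugeo" -> "tjbcxxg" -> "wmefaaj" -> "wmefaj" -> "wmfj"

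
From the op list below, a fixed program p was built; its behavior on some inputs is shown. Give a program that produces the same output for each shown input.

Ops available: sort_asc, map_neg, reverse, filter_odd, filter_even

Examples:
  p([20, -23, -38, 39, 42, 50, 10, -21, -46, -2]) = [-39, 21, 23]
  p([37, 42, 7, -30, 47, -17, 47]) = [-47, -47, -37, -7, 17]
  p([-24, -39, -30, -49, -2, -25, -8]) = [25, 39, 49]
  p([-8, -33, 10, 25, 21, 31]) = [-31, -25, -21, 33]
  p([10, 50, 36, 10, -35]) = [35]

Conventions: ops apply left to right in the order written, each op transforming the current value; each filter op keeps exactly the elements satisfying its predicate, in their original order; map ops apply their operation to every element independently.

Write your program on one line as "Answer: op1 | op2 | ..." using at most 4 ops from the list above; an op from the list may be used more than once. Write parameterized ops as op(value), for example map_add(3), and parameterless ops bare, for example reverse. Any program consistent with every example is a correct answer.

sort_asc | filter_odd | map_neg | reverse

Check, running the answer program on each example:
  [20, -23, -38, 39, 42, 50, 10, -21, -46, -2] -> [-46, -38, -23, -21, -2, 10, 20, 39, 42, 50] -> [-23, -21, 39] -> [23, 21, -39] -> [-39, 21, 23]
  [37, 42, 7, -30, 47, -17, 47] -> [-30, -17, 7, 37, 42, 47, 47] -> [-17, 7, 37, 47, 47] -> [17, -7, -37, -47, -47] -> [-47, -47, -37, -7, 17]
  [-24, -39, -30, -49, -2, -25, -8] -> [-49, -39, -30, -25, -24, -8, -2] -> [-49, -39, -25] -> [49, 39, 25] -> [25, 39, 49]
  [-8, -33, 10, 25, 21, 31] -> [-33, -8, 10, 21, 25, 31] -> [-33, 21, 25, 31] -> [33, -21, -25, -31] -> [-31, -25, -21, 33]
  [10, 50, 36, 10, -35] -> [-35, 10, 10, 36, 50] -> [-35] -> [35] -> [35]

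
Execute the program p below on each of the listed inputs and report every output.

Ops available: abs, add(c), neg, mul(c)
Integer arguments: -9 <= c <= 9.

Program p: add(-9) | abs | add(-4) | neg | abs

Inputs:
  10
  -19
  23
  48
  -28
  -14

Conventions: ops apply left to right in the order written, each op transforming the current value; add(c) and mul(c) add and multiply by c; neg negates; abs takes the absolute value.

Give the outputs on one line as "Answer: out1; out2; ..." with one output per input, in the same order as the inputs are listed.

3; 24; 10; 35; 33; 19

Execution, op by op:
  10 -> 1 -> 1 -> -3 -> 3 -> 3
  -19 -> -28 -> 28 -> 24 -> -24 -> 24
  23 -> 14 -> 14 -> 10 -> -10 -> 10
  48 -> 39 -> 39 -> 35 -> -35 -> 35
  -28 -> -37 -> 37 -> 33 -> -33 -> 33
  -14 -> -23 -> 23 -> 19 -> -19 -> 19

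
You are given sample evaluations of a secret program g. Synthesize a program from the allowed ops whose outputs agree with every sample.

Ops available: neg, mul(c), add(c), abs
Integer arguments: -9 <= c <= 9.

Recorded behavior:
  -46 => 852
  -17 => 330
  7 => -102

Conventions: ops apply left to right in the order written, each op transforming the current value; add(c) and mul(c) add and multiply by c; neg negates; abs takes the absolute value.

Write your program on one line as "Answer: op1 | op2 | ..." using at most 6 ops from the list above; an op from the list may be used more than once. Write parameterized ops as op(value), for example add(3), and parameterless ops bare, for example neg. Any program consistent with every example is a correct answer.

mul(3) | add(-4) | neg | mul(-6) | neg

Check, running the answer program on each example:
  -46 -> -138 -> -142 -> 142 -> -852 -> 852
  -17 -> -51 -> -55 -> 55 -> -330 -> 330
  7 -> 21 -> 17 -> -17 -> 102 -> -102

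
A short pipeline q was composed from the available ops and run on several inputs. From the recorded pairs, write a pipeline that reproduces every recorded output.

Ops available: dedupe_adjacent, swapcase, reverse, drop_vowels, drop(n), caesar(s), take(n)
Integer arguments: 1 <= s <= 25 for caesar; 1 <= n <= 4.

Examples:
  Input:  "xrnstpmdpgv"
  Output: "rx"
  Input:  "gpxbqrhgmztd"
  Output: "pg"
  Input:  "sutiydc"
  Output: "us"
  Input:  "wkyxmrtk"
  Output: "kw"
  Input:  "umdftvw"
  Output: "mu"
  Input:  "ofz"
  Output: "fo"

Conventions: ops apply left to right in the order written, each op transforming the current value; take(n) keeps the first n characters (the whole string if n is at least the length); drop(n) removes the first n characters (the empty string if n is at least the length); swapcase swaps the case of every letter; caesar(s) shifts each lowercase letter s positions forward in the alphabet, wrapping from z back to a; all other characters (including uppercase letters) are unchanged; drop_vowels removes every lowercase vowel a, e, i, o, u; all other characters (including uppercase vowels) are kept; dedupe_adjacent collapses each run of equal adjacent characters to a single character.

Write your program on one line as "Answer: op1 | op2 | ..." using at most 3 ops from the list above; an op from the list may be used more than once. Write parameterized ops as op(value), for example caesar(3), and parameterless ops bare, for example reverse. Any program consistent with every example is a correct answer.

take(2) | reverse

Check, running the answer program on each example:
  "xrnstpmdpgv" -> "xr" -> "rx"
  "gpxbqrhgmztd" -> "gp" -> "pg"
  "sutiydc" -> "su" -> "us"
  "wkyxmrtk" -> "wk" -> "kw"
  "umdftvw" -> "um" -> "mu"
  "ofz" -> "of" -> "fo"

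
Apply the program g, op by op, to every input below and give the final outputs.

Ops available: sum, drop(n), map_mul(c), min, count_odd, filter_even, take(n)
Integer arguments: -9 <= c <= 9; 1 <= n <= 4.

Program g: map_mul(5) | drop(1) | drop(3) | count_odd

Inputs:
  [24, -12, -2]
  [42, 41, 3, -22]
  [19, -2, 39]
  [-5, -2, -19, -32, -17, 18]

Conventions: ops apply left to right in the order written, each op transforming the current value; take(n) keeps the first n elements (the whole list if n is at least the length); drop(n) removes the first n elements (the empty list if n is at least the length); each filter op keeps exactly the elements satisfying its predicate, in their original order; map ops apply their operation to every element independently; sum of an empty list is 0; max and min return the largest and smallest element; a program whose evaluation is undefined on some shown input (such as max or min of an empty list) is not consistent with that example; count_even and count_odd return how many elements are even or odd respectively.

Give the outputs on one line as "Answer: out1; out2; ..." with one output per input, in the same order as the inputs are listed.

0; 0; 0; 1

Execution, op by op:
  [24, -12, -2] -> [120, -60, -10] -> [-60, -10] -> [] -> 0
  [42, 41, 3, -22] -> [210, 205, 15, -110] -> [205, 15, -110] -> [] -> 0
  [19, -2, 39] -> [95, -10, 195] -> [-10, 195] -> [] -> 0
  [-5, -2, -19, -32, -17, 18] -> [-25, -10, -95, -160, -85, 90] -> [-10, -95, -160, -85, 90] -> [-85, 90] -> 1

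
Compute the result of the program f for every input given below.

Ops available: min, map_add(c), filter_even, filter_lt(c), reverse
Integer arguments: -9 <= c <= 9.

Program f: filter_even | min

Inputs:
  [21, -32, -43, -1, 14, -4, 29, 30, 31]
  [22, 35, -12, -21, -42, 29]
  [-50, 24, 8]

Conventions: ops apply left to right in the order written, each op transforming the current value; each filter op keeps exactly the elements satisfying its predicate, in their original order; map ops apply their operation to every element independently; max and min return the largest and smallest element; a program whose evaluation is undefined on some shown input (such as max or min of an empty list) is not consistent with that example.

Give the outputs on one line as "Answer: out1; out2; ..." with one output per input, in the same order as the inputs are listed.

Execution, op by op:
  [21, -32, -43, -1, 14, -4, 29, 30, 31] -> [-32, 14, -4, 30] -> -32
  [22, 35, -12, -21, -42, 29] -> [22, -12, -42] -> -42
  [-50, 24, 8] -> [-50, 24, 8] -> -50

-32; -42; -50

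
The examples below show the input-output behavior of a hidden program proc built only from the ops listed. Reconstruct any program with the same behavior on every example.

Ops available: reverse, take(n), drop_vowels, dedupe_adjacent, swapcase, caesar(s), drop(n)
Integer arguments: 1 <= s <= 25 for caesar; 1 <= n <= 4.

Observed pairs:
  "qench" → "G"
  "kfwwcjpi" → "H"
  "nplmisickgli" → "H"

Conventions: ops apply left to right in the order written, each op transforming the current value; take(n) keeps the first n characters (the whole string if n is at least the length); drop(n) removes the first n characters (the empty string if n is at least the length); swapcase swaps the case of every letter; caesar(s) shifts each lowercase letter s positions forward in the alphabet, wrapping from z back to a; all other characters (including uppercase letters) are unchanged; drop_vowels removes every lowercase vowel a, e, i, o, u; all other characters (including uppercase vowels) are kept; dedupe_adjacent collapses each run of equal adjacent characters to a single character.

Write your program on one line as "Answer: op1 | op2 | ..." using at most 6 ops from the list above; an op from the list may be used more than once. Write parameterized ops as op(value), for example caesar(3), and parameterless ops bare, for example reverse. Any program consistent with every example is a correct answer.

reverse | take(1) | caesar(8) | caesar(17) | swapcase

Check, running the answer program on each example:
  "qench" -> "hcneq" -> "h" -> "p" -> "g" -> "G"
  "kfwwcjpi" -> "ipjcwwfk" -> "i" -> "q" -> "h" -> "H"
  "nplmisickgli" -> "ilgkcisimlpn" -> "i" -> "q" -> "h" -> "H"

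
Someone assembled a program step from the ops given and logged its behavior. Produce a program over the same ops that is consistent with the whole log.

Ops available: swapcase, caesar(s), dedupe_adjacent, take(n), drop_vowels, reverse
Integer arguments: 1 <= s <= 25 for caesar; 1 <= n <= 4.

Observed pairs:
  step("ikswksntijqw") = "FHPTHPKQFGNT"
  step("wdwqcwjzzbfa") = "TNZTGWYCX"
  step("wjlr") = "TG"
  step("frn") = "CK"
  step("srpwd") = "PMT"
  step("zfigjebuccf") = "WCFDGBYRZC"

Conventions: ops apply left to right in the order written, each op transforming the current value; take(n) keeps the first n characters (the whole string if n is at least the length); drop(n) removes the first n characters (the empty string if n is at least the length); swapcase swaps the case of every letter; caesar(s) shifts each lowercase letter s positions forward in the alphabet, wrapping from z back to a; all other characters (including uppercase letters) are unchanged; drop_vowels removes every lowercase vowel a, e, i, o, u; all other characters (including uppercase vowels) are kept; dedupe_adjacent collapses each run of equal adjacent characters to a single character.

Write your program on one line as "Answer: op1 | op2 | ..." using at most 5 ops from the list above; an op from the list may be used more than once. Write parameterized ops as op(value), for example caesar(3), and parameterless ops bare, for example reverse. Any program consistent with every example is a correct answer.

caesar(23) | drop_vowels | dedupe_adjacent | swapcase

Check, running the answer program on each example:
  "ikswksntijqw" -> "fhpthpkqfgnt" -> "fhpthpkqfgnt" -> "fhpthpkqfgnt" -> "FHPTHPKQFGNT"
  "wdwqcwjzzbfa" -> "tatnztgwwycx" -> "ttnztgwwycx" -> "tnztgwycx" -> "TNZTGWYCX"
  "wjlr" -> "tgio" -> "tg" -> "tg" -> "TG"
  "frn" -> "cok" -> "ck" -> "ck" -> "CK"
  "srpwd" -> "pomta" -> "pmt" -> "pmt" -> "PMT"
  "zfigjebuccf" -> "wcfdgbyrzzc" -> "wcfdgbyrzzc" -> "wcfdgbyrzc" -> "WCFDGBYRZC"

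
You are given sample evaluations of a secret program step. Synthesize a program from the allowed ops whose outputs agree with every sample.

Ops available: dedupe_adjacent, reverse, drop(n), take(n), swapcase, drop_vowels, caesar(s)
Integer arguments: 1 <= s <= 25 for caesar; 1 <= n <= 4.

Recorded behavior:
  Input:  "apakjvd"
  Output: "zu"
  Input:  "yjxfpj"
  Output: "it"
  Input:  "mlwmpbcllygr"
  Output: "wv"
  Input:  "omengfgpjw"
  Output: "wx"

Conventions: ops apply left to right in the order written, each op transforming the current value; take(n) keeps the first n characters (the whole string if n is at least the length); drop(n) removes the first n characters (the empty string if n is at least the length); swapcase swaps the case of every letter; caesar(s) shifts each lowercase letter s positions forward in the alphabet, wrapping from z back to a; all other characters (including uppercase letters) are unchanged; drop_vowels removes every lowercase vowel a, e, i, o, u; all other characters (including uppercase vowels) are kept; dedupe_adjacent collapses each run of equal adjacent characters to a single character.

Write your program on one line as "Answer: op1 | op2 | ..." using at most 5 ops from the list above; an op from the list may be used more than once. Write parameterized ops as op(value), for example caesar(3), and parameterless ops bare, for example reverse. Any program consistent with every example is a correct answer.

drop_vowels | caesar(7) | take(2) | caesar(3)

Check, running the answer program on each example:
  "apakjvd" -> "pkjvd" -> "wrqck" -> "wr" -> "zu"
  "yjxfpj" -> "yjxfpj" -> "fqemwq" -> "fq" -> "it"
  "mlwmpbcllygr" -> "mlwmpbcllygr" -> "tsdtwijssfny" -> "ts" -> "wv"
  "omengfgpjw" -> "mngfgpjw" -> "tunmnwqd" -> "tu" -> "wx"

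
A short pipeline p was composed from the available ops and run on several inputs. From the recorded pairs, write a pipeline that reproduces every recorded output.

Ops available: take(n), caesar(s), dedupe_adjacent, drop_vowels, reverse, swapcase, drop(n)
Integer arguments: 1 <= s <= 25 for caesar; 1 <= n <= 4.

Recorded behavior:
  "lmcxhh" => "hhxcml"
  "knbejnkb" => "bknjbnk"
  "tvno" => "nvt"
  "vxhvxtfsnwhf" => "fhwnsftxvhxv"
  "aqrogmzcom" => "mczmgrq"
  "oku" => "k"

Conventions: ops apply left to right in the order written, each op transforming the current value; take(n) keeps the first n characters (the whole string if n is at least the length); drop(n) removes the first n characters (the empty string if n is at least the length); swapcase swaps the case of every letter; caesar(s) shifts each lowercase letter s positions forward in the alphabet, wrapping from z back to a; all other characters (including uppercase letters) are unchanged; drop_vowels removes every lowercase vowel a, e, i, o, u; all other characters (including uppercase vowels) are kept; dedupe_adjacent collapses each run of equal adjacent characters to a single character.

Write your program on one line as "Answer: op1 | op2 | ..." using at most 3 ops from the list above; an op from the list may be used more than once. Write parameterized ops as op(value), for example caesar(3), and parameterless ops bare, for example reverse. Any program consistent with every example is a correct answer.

drop_vowels | reverse

Check, running the answer program on each example:
  "lmcxhh" -> "lmcxhh" -> "hhxcml"
  "knbejnkb" -> "knbjnkb" -> "bknjbnk"
  "tvno" -> "tvn" -> "nvt"
  "vxhvxtfsnwhf" -> "vxhvxtfsnwhf" -> "fhwnsftxvhxv"
  "aqrogmzcom" -> "qrgmzcm" -> "mczmgrq"
  "oku" -> "k" -> "k"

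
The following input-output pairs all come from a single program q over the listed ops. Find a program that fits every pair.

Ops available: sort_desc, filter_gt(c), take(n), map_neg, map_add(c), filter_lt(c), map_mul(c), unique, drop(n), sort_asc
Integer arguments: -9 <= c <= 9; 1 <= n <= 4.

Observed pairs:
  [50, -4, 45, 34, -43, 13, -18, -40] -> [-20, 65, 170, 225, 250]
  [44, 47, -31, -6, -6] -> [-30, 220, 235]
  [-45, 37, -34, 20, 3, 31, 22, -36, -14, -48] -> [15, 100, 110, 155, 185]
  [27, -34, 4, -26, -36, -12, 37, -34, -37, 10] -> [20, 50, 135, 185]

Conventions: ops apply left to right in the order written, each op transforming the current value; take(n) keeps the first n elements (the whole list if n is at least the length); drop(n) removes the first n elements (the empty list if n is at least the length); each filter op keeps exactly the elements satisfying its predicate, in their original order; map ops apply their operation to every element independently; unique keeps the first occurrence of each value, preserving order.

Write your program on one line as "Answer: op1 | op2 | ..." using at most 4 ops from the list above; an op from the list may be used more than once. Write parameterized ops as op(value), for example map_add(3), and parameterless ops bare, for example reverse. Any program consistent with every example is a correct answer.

unique | filter_gt(-8) | sort_asc | map_mul(5)

Check, running the answer program on each example:
  [50, -4, 45, 34, -43, 13, -18, -40] -> [50, -4, 45, 34, -43, 13, -18, -40] -> [50, -4, 45, 34, 13] -> [-4, 13, 34, 45, 50] -> [-20, 65, 170, 225, 250]
  [44, 47, -31, -6, -6] -> [44, 47, -31, -6] -> [44, 47, -6] -> [-6, 44, 47] -> [-30, 220, 235]
  [-45, 37, -34, 20, 3, 31, 22, -36, -14, -48] -> [-45, 37, -34, 20, 3, 31, 22, -36, -14, -48] -> [37, 20, 3, 31, 22] -> [3, 20, 22, 31, 37] -> [15, 100, 110, 155, 185]
  [27, -34, 4, -26, -36, -12, 37, -34, -37, 10] -> [27, -34, 4, -26, -36, -12, 37, -37, 10] -> [27, 4, 37, 10] -> [4, 10, 27, 37] -> [20, 50, 135, 185]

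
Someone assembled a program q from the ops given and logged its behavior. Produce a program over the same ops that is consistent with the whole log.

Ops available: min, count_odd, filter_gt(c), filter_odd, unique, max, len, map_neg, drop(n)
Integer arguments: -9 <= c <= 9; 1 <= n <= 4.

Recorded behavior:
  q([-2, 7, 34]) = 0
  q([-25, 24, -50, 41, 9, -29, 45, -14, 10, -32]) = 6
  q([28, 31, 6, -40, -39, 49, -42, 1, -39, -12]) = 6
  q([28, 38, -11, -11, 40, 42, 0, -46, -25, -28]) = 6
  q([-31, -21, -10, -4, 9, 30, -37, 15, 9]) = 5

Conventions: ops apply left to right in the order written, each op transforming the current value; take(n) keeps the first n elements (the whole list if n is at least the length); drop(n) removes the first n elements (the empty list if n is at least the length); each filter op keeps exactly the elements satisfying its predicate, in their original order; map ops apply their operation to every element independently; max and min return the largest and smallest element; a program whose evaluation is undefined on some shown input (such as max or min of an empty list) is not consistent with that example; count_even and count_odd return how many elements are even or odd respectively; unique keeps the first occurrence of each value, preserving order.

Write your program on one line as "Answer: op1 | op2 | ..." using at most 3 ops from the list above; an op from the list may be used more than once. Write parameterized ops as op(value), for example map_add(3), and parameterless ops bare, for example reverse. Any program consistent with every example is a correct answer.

drop(4) | map_neg | len

Check, running the answer program on each example:
  [-2, 7, 34] -> [] -> [] -> 0
  [-25, 24, -50, 41, 9, -29, 45, -14, 10, -32] -> [9, -29, 45, -14, 10, -32] -> [-9, 29, -45, 14, -10, 32] -> 6
  [28, 31, 6, -40, -39, 49, -42, 1, -39, -12] -> [-39, 49, -42, 1, -39, -12] -> [39, -49, 42, -1, 39, 12] -> 6
  [28, 38, -11, -11, 40, 42, 0, -46, -25, -28] -> [40, 42, 0, -46, -25, -28] -> [-40, -42, 0, 46, 25, 28] -> 6
  [-31, -21, -10, -4, 9, 30, -37, 15, 9] -> [9, 30, -37, 15, 9] -> [-9, -30, 37, -15, -9] -> 5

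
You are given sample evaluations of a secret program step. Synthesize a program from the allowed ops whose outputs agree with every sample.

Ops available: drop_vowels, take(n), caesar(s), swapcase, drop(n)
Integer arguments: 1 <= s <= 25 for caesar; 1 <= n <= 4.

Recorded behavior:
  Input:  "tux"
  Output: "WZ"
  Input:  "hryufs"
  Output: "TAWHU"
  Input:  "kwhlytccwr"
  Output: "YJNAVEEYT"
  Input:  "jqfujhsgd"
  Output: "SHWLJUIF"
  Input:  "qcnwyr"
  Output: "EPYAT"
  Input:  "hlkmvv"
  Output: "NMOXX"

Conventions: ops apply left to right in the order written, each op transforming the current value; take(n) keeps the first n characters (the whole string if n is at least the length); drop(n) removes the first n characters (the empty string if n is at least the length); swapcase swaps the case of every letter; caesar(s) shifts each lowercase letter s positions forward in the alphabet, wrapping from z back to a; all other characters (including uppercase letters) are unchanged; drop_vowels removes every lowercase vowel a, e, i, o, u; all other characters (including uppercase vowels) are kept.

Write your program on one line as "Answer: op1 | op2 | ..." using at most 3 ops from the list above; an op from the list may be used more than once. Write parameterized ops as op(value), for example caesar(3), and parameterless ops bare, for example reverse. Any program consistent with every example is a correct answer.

drop(1) | caesar(2) | swapcase

Check, running the answer program on each example:
  "tux" -> "ux" -> "wz" -> "WZ"
  "hryufs" -> "ryufs" -> "tawhu" -> "TAWHU"
  "kwhlytccwr" -> "whlytccwr" -> "yjnaveeyt" -> "YJNAVEEYT"
  "jqfujhsgd" -> "qfujhsgd" -> "shwljuif" -> "SHWLJUIF"
  "qcnwyr" -> "cnwyr" -> "epyat" -> "EPYAT"
  "hlkmvv" -> "lkmvv" -> "nmoxx" -> "NMOXX"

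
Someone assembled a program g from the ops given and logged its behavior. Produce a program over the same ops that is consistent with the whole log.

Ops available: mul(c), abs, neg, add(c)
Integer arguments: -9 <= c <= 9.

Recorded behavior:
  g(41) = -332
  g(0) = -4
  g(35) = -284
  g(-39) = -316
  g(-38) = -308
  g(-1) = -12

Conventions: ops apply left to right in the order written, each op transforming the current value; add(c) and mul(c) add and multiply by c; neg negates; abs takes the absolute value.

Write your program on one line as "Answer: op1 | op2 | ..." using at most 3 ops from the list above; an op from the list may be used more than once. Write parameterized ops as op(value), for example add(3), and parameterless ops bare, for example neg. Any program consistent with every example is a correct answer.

abs | mul(-8) | add(-4)

Check, running the answer program on each example:
  41 -> 41 -> -328 -> -332
  0 -> 0 -> 0 -> -4
  35 -> 35 -> -280 -> -284
  -39 -> 39 -> -312 -> -316
  -38 -> 38 -> -304 -> -308
  -1 -> 1 -> -8 -> -12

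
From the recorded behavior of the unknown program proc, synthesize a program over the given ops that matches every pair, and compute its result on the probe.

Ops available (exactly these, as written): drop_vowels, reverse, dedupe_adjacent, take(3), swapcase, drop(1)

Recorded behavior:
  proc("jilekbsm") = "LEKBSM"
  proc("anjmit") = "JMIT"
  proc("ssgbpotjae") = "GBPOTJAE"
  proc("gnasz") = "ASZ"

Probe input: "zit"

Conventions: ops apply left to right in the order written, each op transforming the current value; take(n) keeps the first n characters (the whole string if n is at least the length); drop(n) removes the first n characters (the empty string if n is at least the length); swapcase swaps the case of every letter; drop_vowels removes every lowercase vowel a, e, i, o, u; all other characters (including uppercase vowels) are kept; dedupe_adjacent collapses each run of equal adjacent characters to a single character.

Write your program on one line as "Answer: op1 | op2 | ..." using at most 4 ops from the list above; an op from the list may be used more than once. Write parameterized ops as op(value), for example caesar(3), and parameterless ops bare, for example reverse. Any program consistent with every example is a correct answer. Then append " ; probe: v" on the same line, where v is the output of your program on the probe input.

drop(1) | swapcase | drop(1) ; probe: "T"

Check, running the answer program on each example:
  "jilekbsm" -> "ilekbsm" -> "ILEKBSM" -> "LEKBSM"
  "anjmit" -> "njmit" -> "NJMIT" -> "JMIT"
  "ssgbpotjae" -> "sgbpotjae" -> "SGBPOTJAE" -> "GBPOTJAE"
  "gnasz" -> "nasz" -> "NASZ" -> "ASZ"
  probe: "zit" -> "it" -> "IT" -> "T"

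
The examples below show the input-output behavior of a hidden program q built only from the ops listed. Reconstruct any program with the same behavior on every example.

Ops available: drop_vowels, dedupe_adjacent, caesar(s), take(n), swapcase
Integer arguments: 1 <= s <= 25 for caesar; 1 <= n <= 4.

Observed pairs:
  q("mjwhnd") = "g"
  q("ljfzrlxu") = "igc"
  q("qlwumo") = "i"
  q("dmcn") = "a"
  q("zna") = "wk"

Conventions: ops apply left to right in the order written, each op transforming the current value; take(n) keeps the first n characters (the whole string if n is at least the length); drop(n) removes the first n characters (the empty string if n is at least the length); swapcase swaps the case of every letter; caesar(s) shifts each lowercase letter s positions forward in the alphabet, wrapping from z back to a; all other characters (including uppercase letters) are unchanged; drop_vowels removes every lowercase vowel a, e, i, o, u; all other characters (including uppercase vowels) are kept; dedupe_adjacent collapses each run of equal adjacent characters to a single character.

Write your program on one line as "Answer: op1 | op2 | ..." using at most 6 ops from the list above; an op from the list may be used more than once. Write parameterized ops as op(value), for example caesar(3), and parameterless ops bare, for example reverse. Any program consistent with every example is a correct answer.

drop_vowels | caesar(18) | take(3) | drop_vowels | caesar(5)

Check, running the answer program on each example:
  "mjwhnd" -> "mjwhnd" -> "ebozfv" -> "ebo" -> "b" -> "g"
  "ljfzrlxu" -> "ljfzrlx" -> "dbxrjdp" -> "dbx" -> "dbx" -> "igc"
  "qlwumo" -> "qlwm" -> "idoe" -> "ido" -> "d" -> "i"
  "dmcn" -> "dmcn" -> "veuf" -> "veu" -> "v" -> "a"
  "zna" -> "zn" -> "rf" -> "rf" -> "rf" -> "wk"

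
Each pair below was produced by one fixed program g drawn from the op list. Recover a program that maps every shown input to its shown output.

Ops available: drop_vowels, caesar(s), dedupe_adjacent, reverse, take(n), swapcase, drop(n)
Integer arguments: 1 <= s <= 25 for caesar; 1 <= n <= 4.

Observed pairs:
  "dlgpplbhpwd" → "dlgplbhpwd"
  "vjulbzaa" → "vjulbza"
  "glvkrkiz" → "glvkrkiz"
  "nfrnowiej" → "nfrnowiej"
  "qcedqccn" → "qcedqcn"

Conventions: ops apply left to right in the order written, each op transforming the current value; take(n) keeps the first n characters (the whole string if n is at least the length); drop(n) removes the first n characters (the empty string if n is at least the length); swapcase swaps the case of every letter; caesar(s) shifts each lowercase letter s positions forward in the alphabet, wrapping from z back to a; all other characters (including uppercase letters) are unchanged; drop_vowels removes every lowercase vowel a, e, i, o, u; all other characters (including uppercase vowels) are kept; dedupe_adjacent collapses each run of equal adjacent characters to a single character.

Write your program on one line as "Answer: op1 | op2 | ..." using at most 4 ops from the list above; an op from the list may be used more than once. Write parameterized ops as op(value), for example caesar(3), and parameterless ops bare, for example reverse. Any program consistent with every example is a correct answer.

reverse | dedupe_adjacent | reverse

Check, running the answer program on each example:
  "dlgpplbhpwd" -> "dwphblppgld" -> "dwphblpgld" -> "dlgplbhpwd"
  "vjulbzaa" -> "aazblujv" -> "azblujv" -> "vjulbza"
  "glvkrkiz" -> "zikrkvlg" -> "zikrkvlg" -> "glvkrkiz"
  "nfrnowiej" -> "jeiwonrfn" -> "jeiwonrfn" -> "nfrnowiej"
  "qcedqccn" -> "nccqdecq" -> "ncqdecq" -> "qcedqcn"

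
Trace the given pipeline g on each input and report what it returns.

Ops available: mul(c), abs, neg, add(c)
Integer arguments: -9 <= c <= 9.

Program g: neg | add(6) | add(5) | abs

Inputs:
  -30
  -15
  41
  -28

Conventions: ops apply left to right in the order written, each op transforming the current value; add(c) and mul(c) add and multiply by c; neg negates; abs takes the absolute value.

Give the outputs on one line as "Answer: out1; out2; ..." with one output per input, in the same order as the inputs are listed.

Execution, op by op:
  -30 -> 30 -> 36 -> 41 -> 41
  -15 -> 15 -> 21 -> 26 -> 26
  41 -> -41 -> -35 -> -30 -> 30
  -28 -> 28 -> 34 -> 39 -> 39

41; 26; 30; 39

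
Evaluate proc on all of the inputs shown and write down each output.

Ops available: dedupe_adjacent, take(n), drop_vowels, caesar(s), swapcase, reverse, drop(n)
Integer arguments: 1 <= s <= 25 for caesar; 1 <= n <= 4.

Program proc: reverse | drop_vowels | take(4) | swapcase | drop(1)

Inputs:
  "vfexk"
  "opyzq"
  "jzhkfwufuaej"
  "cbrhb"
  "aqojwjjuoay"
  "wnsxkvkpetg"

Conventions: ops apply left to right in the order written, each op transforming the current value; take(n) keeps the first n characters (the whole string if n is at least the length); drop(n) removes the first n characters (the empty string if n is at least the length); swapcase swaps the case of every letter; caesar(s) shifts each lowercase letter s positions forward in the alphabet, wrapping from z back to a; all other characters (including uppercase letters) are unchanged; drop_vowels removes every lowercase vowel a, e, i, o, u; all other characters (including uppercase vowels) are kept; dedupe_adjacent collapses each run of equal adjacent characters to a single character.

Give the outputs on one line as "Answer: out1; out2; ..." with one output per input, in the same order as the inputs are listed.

"XFV"; "ZYP"; "FWF"; "HRB"; "JJW"; "TPK"

Execution, op by op:
  "vfexk" -> "kxefv" -> "kxfv" -> "kxfv" -> "KXFV" -> "XFV"
  "opyzq" -> "qzypo" -> "qzyp" -> "qzyp" -> "QZYP" -> "ZYP"
  "jzhkfwufuaej" -> "jeaufuwfkhzj" -> "jfwfkhzj" -> "jfwf" -> "JFWF" -> "FWF"
  "cbrhb" -> "bhrbc" -> "bhrbc" -> "bhrb" -> "BHRB" -> "HRB"
  "aqojwjjuoay" -> "yaoujjwjoqa" -> "yjjwjq" -> "yjjw" -> "YJJW" -> "JJW"
  "wnsxkvkpetg" -> "gtepkvkxsnw" -> "gtpkvkxsnw" -> "gtpk" -> "GTPK" -> "TPK"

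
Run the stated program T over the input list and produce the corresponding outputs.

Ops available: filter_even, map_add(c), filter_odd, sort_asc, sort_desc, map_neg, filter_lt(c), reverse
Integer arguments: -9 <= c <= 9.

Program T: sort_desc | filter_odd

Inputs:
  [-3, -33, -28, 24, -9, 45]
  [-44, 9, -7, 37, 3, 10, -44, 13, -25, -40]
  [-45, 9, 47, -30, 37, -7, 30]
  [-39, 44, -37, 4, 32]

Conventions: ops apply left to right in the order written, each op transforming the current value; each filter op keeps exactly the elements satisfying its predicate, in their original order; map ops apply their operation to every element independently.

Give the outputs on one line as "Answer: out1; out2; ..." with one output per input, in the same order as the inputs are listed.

Execution, op by op:
  [-3, -33, -28, 24, -9, 45] -> [45, 24, -3, -9, -28, -33] -> [45, -3, -9, -33]
  [-44, 9, -7, 37, 3, 10, -44, 13, -25, -40] -> [37, 13, 10, 9, 3, -7, -25, -40, -44, -44] -> [37, 13, 9, 3, -7, -25]
  [-45, 9, 47, -30, 37, -7, 30] -> [47, 37, 30, 9, -7, -30, -45] -> [47, 37, 9, -7, -45]
  [-39, 44, -37, 4, 32] -> [44, 32, 4, -37, -39] -> [-37, -39]

[45, -3, -9, -33]; [37, 13, 9, 3, -7, -25]; [47, 37, 9, -7, -45]; [-37, -39]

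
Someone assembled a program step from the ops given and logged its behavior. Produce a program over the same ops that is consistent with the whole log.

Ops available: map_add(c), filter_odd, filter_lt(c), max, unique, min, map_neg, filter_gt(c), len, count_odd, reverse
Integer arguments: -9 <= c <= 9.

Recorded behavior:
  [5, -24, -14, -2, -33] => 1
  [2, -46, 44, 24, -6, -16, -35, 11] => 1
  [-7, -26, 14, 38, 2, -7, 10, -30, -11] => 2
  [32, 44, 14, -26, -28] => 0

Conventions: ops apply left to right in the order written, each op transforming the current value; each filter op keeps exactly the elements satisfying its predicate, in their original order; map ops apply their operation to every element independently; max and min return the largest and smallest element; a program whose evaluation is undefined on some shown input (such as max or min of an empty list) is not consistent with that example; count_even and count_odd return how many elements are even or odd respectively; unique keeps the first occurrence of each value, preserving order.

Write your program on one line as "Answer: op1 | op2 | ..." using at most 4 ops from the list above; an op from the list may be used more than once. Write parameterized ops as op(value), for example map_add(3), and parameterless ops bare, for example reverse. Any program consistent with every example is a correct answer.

filter_lt(4) | unique | count_odd

Check, running the answer program on each example:
  [5, -24, -14, -2, -33] -> [-24, -14, -2, -33] -> [-24, -14, -2, -33] -> 1
  [2, -46, 44, 24, -6, -16, -35, 11] -> [2, -46, -6, -16, -35] -> [2, -46, -6, -16, -35] -> 1
  [-7, -26, 14, 38, 2, -7, 10, -30, -11] -> [-7, -26, 2, -7, -30, -11] -> [-7, -26, 2, -30, -11] -> 2
  [32, 44, 14, -26, -28] -> [-26, -28] -> [-26, -28] -> 0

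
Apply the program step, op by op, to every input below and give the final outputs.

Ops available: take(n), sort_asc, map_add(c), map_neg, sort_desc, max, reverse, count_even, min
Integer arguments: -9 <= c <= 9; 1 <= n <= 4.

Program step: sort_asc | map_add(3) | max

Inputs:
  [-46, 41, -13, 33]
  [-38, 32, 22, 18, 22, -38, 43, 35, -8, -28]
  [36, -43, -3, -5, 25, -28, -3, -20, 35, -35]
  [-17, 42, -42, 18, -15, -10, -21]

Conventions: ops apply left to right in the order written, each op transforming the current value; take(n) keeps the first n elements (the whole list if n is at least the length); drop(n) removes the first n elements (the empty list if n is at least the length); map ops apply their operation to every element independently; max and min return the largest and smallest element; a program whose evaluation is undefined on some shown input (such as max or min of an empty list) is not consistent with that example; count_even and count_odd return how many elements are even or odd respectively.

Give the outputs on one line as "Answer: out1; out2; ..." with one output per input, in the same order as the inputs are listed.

44; 46; 39; 45

Execution, op by op:
  [-46, 41, -13, 33] -> [-46, -13, 33, 41] -> [-43, -10, 36, 44] -> 44
  [-38, 32, 22, 18, 22, -38, 43, 35, -8, -28] -> [-38, -38, -28, -8, 18, 22, 22, 32, 35, 43] -> [-35, -35, -25, -5, 21, 25, 25, 35, 38, 46] -> 46
  [36, -43, -3, -5, 25, -28, -3, -20, 35, -35] -> [-43, -35, -28, -20, -5, -3, -3, 25, 35, 36] -> [-40, -32, -25, -17, -2, 0, 0, 28, 38, 39] -> 39
  [-17, 42, -42, 18, -15, -10, -21] -> [-42, -21, -17, -15, -10, 18, 42] -> [-39, -18, -14, -12, -7, 21, 45] -> 45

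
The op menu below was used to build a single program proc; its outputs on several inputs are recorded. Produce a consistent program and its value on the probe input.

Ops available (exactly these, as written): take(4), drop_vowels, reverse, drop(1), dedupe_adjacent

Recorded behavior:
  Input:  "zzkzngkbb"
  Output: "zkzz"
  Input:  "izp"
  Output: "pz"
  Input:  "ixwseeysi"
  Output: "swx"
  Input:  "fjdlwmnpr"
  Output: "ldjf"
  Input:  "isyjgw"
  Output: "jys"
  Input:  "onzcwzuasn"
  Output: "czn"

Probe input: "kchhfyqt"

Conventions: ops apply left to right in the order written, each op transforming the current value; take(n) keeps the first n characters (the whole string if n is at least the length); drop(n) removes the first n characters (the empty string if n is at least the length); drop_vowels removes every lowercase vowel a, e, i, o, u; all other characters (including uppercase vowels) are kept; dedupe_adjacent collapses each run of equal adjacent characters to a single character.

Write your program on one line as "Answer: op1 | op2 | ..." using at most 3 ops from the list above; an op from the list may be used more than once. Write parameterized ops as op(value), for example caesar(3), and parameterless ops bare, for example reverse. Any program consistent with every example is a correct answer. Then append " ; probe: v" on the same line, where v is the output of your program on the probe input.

take(4) | reverse | drop_vowels ; probe: "hhck"

Check, running the answer program on each example:
  "zzkzngkbb" -> "zzkz" -> "zkzz" -> "zkzz"
  "izp" -> "izp" -> "pzi" -> "pz"
  "ixwseeysi" -> "ixws" -> "swxi" -> "swx"
  "fjdlwmnpr" -> "fjdl" -> "ldjf" -> "ldjf"
  "isyjgw" -> "isyj" -> "jysi" -> "jys"
  "onzcwzuasn" -> "onzc" -> "czno" -> "czn"
  probe: "kchhfyqt" -> "kchh" -> "hhck" -> "hhck"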